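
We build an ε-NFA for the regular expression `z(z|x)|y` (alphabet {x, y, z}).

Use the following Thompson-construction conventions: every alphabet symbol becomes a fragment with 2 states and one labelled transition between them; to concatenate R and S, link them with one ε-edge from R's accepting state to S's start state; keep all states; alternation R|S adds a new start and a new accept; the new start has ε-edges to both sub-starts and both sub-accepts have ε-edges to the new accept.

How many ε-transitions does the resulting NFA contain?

9

Recursing over subexpressions:
Each of the 4 symbol leaves contributes 0 ε-transitions.
  z|x : 4 ε-transitions
  z(z|x) : 5 ε-transitions
  z(z|x)|y : 9 ε-transitions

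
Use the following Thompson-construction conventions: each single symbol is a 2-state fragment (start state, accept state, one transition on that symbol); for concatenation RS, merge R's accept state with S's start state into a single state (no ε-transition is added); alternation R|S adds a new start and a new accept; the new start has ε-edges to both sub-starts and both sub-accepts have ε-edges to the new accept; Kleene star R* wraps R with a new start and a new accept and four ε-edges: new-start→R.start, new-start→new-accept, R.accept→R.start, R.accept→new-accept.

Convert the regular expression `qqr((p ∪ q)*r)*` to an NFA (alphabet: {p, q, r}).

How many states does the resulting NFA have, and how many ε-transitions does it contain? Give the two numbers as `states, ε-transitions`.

By structural recursion:
Each of the 6 symbol leaves contributes 2 states and 0 ε-transitions.
  p ∪ q → 6 states, 4 ε-transitions
  (p ∪ q)* → 8 states, 8 ε-transitions
  (p ∪ q)*r → 9 states, 8 ε-transitions
  ((p ∪ q)*r)* → 11 states, 12 ε-transitions
  qqr((p ∪ q)*r)* → 14 states, 12 ε-transitions

14, 12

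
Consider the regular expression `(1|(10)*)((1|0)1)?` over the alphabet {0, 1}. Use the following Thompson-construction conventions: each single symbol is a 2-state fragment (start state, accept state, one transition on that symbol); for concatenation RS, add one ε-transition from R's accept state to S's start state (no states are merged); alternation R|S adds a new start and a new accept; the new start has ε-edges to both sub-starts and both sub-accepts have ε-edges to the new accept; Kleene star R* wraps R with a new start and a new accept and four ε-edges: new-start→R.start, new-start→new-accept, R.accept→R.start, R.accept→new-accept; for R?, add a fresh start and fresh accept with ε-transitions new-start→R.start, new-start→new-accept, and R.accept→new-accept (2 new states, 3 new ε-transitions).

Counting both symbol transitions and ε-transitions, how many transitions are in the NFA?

24

By structural recursion:
Each of the 6 symbol leaves contributes 1 transition (1 symbol, 0 ε).
  10 : 3 transitions (2 symbol, 1 ε)
  (10)* : 7 transitions (2 symbol, 5 ε)
  1|(10)* : 12 transitions (3 symbol, 9 ε)
  1|0 : 6 transitions (2 symbol, 4 ε)
  (1|0)1 : 8 transitions (3 symbol, 5 ε)
  ((1|0)1)? : 11 transitions (3 symbol, 8 ε)
  (1|(10)*)((1|0)1)? : 24 transitions (6 symbol, 18 ε)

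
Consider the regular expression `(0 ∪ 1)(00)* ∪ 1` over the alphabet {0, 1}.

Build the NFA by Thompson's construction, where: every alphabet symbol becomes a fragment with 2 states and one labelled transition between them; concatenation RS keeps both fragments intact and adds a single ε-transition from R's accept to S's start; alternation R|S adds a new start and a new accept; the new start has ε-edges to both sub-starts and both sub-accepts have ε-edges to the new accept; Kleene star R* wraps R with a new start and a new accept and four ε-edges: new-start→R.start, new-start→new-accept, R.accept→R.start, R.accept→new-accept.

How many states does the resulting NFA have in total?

Per subexpression:
Each of the 5 symbol leaves contributes a 2-state fragment.
  0 ∪ 1 — 6 states
  00 — 4 states
  (00)* — 6 states
  (0 ∪ 1)(00)* — 12 states
  (0 ∪ 1)(00)* ∪ 1 — 16 states

16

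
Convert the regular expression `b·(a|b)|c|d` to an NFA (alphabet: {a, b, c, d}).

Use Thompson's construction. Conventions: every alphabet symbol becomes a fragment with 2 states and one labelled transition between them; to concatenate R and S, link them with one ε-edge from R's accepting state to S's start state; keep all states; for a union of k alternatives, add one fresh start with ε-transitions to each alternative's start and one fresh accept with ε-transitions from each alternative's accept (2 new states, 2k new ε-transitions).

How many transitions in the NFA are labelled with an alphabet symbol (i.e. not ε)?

5

Recursing over subexpressions:
Each of the 5 symbol leaves contributes exactly 1 symbol transition.
  a|b = 2 symbol transitions
  b·(a|b) = 3 symbol transitions
  b·(a|b)|c|d = 5 symbol transitions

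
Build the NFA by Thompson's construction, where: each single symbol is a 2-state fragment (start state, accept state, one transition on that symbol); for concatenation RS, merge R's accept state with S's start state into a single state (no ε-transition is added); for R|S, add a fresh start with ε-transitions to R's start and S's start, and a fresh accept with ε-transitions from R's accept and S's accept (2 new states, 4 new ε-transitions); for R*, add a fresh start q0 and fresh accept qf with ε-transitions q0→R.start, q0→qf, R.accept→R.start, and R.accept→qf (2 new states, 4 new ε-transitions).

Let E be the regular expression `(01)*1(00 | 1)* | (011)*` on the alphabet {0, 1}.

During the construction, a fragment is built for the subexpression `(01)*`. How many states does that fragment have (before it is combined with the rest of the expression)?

Fragment for `(01)*`:
Each of the 2 symbol leaves contributes a 2-state fragment.
  01 : 3 states
  (01)* : 5 states

5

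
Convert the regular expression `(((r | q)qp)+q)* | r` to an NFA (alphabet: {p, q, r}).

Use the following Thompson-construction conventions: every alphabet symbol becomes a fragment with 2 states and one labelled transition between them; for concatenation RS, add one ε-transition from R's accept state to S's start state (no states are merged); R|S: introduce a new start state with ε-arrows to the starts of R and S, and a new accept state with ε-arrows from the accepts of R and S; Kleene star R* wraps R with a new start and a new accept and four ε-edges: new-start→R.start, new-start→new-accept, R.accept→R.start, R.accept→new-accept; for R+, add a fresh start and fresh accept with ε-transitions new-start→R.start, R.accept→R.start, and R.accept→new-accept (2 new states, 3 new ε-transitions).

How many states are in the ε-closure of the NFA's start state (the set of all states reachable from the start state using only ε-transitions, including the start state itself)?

Work bottom-up. For each fragment F, track |ε-closure(F.start)| and whether F's accept lies in that closure (i.e. whether F accepts ε). A single-symbol fragment has closure size 1 and does not accept ε.
  r | q — |ε-closure| = 1 + 1 + 1 = 3 (the new accept is not ε-reachable since no branch accepts ε)
  (r | q)qp — |ε-closure| equals the left operand's closure size = 3 (its accept is not ε-reachable, so the closure stops there)
  ((r | q)qp)+ — |ε-closure| = 1 + 3 = 4 (the body doesn't accept ε, so the new accept is not reached)
  ((r | q)qp)+q — |ε-closure| equals the left operand's closure size = 4 (its accept is not ε-reachable, so the closure stops there)
  (((r | q)qp)+q)* — the star's fresh start ε-reaches both the body's start and the fresh accept: |ε-closure| = 2 + 4 = 6
  (((r | q)qp)+q)* | r — new start ε-reaches every alternative's start; at least one alternative accepts ε, so the union's new accept is reached too: |ε-closure| = 1 + 6 + 1 + 1 = 9

9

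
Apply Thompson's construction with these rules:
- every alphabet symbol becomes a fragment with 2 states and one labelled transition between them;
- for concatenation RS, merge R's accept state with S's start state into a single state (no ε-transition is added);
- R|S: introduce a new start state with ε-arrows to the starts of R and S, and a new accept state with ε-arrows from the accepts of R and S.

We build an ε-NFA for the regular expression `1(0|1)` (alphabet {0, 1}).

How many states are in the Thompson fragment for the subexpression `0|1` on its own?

Fragment for `0|1`:
Each of the 2 symbol leaves contributes a 2-state fragment.
  0|1 = 6 states

6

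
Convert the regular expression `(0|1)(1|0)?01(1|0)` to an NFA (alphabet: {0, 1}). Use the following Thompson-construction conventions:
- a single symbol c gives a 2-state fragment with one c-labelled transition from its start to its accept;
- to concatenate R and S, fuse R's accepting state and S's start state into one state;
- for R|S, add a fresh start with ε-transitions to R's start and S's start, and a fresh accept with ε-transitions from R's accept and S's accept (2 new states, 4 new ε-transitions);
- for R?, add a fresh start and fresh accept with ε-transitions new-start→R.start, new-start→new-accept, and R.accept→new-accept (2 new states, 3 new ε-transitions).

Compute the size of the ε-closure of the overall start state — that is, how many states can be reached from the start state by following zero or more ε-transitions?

3

Compute the ε-closure size of each fragment's start state recursively; a symbol fragment's start has no outgoing ε-edge, so its closure is just itself (size 1).
  0|1 → new start ε-reaches every alternative's start; none of them accept ε, so the new accept is not reached: |closure| = 1 + 1 + 1 = 3
  1|0 → |closure| = 1 + 1 + 1 = 3 (the new accept is not ε-reachable since no branch accepts ε)
  (1|0)? → new start has ε-edges to the inner start and to the new accept, so |closure| = 2 + 3 = 5
  1|0 → new start ε-reaches every alternative's start; none of them accept ε, so the new accept is not reached: |closure| = 1 + 1 + 1 = 3
  (0|1)(1|0)?01(1|0) → |closure| equals the left operand's closure size = 3 (its accept is not ε-reachable, so the closure stops there)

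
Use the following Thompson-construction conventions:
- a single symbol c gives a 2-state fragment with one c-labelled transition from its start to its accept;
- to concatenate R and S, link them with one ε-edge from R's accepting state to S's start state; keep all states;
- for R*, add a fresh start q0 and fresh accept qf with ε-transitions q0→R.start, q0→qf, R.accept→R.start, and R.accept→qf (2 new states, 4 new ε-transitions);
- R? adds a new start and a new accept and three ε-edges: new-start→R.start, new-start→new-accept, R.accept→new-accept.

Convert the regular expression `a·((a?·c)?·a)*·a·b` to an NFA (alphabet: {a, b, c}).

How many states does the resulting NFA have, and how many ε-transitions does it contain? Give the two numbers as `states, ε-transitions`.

18, 15

Per subexpression:
Each of the 6 symbol leaves contributes 2 states and 0 ε-transitions.
  a? — 4 states, 3 ε-transitions
  a?·c — 6 states, 4 ε-transitions
  (a?·c)? — 8 states, 7 ε-transitions
  (a?·c)?·a — 10 states, 8 ε-transitions
  ((a?·c)?·a)* — 12 states, 12 ε-transitions
  a·((a?·c)?·a)*·a·b — 18 states, 15 ε-transitions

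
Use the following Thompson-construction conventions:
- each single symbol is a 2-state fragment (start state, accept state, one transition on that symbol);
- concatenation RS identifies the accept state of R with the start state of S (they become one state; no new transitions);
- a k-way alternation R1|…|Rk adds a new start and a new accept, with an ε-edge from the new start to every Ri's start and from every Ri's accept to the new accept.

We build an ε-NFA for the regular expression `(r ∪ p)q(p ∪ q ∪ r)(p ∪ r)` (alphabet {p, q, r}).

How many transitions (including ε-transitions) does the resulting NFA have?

22

By structural recursion:
Each of the 8 symbol leaves contributes 1 transition (1 symbol, 0 ε).
  r ∪ p = 6 transitions (2 symbol, 4 ε)
  p ∪ q ∪ r = 9 transitions (3 symbol, 6 ε)
  p ∪ r = 6 transitions (2 symbol, 4 ε)
  (r ∪ p)q(p ∪ q ∪ r)(p ∪ r) = 22 transitions (8 symbol, 14 ε)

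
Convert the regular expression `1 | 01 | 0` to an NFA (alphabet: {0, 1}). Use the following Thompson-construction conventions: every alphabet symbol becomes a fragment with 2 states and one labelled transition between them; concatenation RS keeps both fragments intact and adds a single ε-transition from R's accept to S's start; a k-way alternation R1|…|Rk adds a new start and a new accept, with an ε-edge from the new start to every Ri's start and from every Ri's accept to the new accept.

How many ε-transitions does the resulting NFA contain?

7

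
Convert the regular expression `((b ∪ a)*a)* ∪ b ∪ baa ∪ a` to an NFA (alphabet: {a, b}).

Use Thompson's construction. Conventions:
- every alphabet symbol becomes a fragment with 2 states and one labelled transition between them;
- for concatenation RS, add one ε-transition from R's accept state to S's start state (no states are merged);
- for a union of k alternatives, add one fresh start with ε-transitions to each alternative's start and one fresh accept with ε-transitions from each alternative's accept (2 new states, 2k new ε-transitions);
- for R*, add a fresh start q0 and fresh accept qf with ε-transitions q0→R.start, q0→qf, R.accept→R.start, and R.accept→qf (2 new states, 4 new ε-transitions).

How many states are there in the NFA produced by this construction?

Bottom-up over the parse tree:
Each of the 8 symbol leaves contributes a 2-state fragment.
  b ∪ a = 6 states
  (b ∪ a)* = 8 states
  (b ∪ a)*a = 10 states
  ((b ∪ a)*a)* = 12 states
  baa = 6 states
  ((b ∪ a)*a)* ∪ b ∪ baa ∪ a = 24 states

24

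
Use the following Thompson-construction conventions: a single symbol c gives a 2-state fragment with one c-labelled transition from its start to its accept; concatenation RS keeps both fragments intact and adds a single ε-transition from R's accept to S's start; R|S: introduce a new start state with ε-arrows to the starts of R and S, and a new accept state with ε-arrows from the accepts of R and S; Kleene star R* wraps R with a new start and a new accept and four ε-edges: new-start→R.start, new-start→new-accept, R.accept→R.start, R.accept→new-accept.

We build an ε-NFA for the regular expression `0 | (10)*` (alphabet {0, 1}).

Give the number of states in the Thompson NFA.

10

By structural recursion:
Each of the 3 symbol leaves contributes a 2-state fragment.
  10 = 4 states
  (10)* = 6 states
  0 | (10)* = 10 states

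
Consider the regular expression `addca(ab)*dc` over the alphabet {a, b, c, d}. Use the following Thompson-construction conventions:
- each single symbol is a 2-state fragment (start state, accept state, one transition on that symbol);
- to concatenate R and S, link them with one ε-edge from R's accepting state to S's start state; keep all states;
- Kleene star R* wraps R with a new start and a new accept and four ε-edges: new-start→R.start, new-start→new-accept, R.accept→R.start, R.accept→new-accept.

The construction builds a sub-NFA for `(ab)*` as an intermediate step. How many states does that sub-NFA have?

Fragment for `(ab)*`:
Each of the 2 symbol leaves contributes a 2-state fragment.
  ab = 4 states
  (ab)* = 6 states

6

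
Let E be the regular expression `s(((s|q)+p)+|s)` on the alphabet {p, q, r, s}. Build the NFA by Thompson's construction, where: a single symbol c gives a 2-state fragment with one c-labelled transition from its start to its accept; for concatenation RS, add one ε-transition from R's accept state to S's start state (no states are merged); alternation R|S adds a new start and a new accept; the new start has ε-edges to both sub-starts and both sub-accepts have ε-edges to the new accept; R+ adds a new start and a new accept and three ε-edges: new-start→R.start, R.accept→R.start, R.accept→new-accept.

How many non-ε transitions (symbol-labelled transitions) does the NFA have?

5

Per subexpression:
Each of the 5 symbol leaves contributes exactly 1 symbol transition.
  s|q = 2 symbol transitions
  (s|q)+ = 2 symbol transitions
  (s|q)+p = 3 symbol transitions
  ((s|q)+p)+ = 3 symbol transitions
  ((s|q)+p)+|s = 4 symbol transitions
  s(((s|q)+p)+|s) = 5 symbol transitions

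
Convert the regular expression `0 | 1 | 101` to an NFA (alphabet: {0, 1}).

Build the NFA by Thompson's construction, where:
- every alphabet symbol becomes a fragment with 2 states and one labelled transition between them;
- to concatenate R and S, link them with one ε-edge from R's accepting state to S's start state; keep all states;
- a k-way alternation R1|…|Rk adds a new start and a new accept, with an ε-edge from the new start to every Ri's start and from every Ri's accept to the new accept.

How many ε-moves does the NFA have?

8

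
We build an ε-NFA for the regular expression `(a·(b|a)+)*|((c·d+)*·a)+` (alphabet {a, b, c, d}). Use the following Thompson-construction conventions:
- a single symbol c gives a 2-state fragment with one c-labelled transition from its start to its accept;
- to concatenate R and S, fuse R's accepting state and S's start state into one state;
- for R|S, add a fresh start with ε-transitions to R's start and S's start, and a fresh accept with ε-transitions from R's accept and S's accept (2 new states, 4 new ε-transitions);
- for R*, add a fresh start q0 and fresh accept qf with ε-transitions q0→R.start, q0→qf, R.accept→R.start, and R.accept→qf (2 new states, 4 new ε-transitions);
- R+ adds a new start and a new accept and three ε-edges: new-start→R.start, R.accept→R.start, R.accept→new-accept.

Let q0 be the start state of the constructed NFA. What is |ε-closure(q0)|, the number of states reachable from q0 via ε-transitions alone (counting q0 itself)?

9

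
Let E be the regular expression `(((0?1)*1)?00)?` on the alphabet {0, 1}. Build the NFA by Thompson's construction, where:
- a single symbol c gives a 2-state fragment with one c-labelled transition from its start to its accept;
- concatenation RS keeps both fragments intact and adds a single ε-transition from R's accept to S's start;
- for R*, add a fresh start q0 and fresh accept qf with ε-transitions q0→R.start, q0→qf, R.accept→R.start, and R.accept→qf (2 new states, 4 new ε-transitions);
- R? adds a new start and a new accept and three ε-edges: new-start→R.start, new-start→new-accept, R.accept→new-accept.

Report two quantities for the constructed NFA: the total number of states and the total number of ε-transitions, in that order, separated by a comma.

Recursing over subexpressions:
Each of the 5 symbol leaves contributes 2 states and 0 ε-transitions.
  0? — 4 states, 3 ε-transitions
  0?1 — 6 states, 4 ε-transitions
  (0?1)* — 8 states, 8 ε-transitions
  (0?1)*1 — 10 states, 9 ε-transitions
  ((0?1)*1)? — 12 states, 12 ε-transitions
  ((0?1)*1)?00 — 16 states, 14 ε-transitions
  (((0?1)*1)?00)? — 18 states, 17 ε-transitions

18, 17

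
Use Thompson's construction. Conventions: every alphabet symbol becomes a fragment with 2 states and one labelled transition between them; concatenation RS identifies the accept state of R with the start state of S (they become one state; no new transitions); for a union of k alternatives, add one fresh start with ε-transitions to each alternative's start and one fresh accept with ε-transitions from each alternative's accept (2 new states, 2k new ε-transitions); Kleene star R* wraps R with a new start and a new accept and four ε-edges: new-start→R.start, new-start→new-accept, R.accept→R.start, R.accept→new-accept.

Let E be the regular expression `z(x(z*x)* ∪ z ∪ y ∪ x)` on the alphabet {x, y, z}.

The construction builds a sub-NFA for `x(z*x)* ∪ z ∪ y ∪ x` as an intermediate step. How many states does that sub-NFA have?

16

Fragment for `x(z*x)* ∪ z ∪ y ∪ x`:
Each of the 6 symbol leaves contributes a 2-state fragment.
  z* = 4 states
  z*x = 5 states
  (z*x)* = 7 states
  x(z*x)* = 8 states
  x(z*x)* ∪ z ∪ y ∪ x = 16 states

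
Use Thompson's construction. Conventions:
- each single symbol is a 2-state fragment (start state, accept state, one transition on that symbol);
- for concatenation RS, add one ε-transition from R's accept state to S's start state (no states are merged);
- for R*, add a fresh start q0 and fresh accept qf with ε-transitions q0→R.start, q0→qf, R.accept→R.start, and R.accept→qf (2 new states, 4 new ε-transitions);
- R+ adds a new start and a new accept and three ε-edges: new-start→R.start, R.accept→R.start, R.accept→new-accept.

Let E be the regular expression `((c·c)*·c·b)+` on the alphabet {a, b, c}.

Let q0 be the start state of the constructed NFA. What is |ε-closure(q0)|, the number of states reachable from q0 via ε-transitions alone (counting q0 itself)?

Compute the ε-closure size of each fragment's start state recursively; a symbol fragment's start has no outgoing ε-edge, so its closure is just itself (size 1).
  c·c : same as the first factor's closure: |closure| = 1
  (c·c)* : the star's fresh start ε-reaches both the body's start and the fresh accept: |closure| = 2 + 1 = 3
  (c·c)*·c·b : the left operand accepts ε, so the closure extends into the next operand (via the concat ε-link); |closure| = 3 + 1 = 4
  ((c·c)*·c·b)+ : |closure| = 1 + 4 = 5 (the body doesn't accept ε, so the new accept is not reached)

5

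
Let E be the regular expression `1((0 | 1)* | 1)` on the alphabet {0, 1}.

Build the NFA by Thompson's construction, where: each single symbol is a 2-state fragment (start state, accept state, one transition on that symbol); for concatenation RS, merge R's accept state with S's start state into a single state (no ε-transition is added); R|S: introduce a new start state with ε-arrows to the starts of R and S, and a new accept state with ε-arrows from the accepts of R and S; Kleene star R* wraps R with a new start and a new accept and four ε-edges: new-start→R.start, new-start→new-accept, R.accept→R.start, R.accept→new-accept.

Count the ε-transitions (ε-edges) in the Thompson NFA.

Bottom-up over the parse tree:
Each of the 4 symbol leaves contributes 0 ε-transitions.
  0 | 1 — 4 ε-transitions
  (0 | 1)* — 8 ε-transitions
  (0 | 1)* | 1 — 12 ε-transitions
  1((0 | 1)* | 1) — 12 ε-transitions

12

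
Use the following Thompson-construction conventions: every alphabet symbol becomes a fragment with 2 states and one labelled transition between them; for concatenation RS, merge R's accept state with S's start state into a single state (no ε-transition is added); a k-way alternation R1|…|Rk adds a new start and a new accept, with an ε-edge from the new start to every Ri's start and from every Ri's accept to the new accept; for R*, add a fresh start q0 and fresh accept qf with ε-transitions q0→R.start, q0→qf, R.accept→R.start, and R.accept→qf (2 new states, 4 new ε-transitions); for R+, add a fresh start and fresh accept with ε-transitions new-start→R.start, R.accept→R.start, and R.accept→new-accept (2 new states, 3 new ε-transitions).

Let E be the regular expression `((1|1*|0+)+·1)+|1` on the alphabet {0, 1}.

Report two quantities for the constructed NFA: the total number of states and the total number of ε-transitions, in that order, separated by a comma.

By structural recursion:
Each of the 5 symbol leaves contributes 2 states and 0 ε-transitions.
  1* → 4 states, 4 ε-transitions
  0+ → 4 states, 3 ε-transitions
  1|1*|0+ → 12 states, 13 ε-transitions
  (1|1*|0+)+ → 14 states, 16 ε-transitions
  (1|1*|0+)+·1 → 15 states, 16 ε-transitions
  ((1|1*|0+)+·1)+ → 17 states, 19 ε-transitions
  ((1|1*|0+)+·1)+|1 → 21 states, 23 ε-transitions

21, 23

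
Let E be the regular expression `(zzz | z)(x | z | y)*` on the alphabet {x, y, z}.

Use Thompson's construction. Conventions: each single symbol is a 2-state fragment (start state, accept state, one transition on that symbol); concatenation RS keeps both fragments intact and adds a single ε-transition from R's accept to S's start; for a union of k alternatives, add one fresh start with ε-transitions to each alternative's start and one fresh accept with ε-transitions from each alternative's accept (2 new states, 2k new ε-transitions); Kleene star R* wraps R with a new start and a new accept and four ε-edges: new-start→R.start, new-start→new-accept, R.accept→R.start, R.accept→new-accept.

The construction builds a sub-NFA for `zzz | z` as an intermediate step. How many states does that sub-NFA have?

Fragment for `zzz | z`:
Each of the 4 symbol leaves contributes a 2-state fragment.
  zzz : 6 states
  zzz | z : 10 states

10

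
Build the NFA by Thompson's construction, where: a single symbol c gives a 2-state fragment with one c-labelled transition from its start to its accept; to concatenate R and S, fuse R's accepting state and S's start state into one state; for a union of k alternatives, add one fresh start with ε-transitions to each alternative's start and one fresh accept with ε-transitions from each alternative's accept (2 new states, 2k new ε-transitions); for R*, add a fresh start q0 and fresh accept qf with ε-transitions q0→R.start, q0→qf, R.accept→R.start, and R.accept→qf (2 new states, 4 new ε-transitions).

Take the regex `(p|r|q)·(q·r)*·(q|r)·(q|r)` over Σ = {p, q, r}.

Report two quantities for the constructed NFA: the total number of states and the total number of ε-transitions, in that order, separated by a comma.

Bottom-up over the parse tree:
Each of the 9 symbol leaves contributes 2 states and 0 ε-transitions.
  p|r|q = 8 states, 6 ε-transitions
  q·r = 3 states, 0 ε-transitions
  (q·r)* = 5 states, 4 ε-transitions
  q|r = 6 states, 4 ε-transitions
  q|r = 6 states, 4 ε-transitions
  (p|r|q)·(q·r)*·(q|r)·(q|r) = 22 states, 18 ε-transitions

22, 18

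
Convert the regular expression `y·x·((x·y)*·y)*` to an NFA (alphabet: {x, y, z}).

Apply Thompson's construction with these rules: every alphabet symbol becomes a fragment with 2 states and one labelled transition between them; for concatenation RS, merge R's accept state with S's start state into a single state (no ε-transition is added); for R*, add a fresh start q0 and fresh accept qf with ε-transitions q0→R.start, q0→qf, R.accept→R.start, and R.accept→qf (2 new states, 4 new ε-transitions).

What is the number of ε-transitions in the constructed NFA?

8

Building bottom-up:
Each of the 5 symbol leaves contributes 0 ε-transitions.
  x·y : 0 ε-transitions
  (x·y)* : 4 ε-transitions
  (x·y)*·y : 4 ε-transitions
  ((x·y)*·y)* : 8 ε-transitions
  y·x·((x·y)*·y)* : 8 ε-transitions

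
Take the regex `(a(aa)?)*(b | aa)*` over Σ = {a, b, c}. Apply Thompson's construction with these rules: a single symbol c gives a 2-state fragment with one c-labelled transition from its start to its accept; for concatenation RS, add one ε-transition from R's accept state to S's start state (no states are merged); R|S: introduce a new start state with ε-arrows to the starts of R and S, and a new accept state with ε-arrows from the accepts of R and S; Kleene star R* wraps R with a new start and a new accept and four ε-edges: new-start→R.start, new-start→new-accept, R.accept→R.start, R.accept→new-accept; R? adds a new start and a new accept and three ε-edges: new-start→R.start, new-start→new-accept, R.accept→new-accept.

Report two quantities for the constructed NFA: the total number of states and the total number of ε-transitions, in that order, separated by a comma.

Per subexpression:
Each of the 6 symbol leaves contributes 2 states and 0 ε-transitions.
  aa → 4 states, 1 ε-transition
  (aa)? → 6 states, 4 ε-transitions
  a(aa)? → 8 states, 5 ε-transitions
  (a(aa)?)* → 10 states, 9 ε-transitions
  aa → 4 states, 1 ε-transition
  b | aa → 8 states, 5 ε-transitions
  (b | aa)* → 10 states, 9 ε-transitions
  (a(aa)?)*(b | aa)* → 20 states, 19 ε-transitions

20, 19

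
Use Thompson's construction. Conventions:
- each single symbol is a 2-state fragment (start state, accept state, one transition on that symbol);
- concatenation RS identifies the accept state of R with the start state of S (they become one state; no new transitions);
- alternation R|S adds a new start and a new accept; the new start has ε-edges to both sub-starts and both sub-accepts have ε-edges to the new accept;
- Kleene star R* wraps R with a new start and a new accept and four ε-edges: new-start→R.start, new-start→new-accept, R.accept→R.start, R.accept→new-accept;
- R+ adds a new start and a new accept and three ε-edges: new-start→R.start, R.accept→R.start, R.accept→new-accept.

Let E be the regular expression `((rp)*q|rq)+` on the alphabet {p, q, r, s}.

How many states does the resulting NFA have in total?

Recursing over subexpressions:
Each of the 5 symbol leaves contributes a 2-state fragment.
  rp : 3 states
  (rp)* : 5 states
  (rp)*q : 6 states
  rq : 3 states
  (rp)*q|rq : 11 states
  ((rp)*q|rq)+ : 13 states

13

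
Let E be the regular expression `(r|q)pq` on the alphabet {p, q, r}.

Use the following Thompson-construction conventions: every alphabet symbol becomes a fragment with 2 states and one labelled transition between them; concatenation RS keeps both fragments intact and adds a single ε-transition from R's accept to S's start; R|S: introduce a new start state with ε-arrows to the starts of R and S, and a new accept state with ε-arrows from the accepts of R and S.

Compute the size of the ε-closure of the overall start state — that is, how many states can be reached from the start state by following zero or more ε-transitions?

Compute the ε-closure size of each fragment's start state recursively; a symbol fragment's start has no outgoing ε-edge, so its closure is just itself (size 1).
  r|q → new start ε-reaches every alternative's start; none of them accept ε, so the new accept is not reached: |closure| = 1 + 1 + 1 = 3
  (r|q)pq → |closure| equals the left operand's closure size = 3 (its accept is not ε-reachable, so the closure stops there)

3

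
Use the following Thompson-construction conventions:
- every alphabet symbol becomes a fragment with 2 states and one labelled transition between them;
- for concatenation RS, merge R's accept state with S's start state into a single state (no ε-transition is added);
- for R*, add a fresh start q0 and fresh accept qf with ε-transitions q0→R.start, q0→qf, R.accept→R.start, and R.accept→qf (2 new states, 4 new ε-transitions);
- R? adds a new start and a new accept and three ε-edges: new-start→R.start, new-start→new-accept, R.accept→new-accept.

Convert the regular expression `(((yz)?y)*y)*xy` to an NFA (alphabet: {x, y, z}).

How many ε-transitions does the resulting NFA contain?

Recursing over subexpressions:
Each of the 6 symbol leaves contributes 0 ε-transitions.
  yz = 0 ε-transitions
  (yz)? = 3 ε-transitions
  (yz)?y = 3 ε-transitions
  ((yz)?y)* = 7 ε-transitions
  ((yz)?y)*y = 7 ε-transitions
  (((yz)?y)*y)* = 11 ε-transitions
  (((yz)?y)*y)*xy = 11 ε-transitions

11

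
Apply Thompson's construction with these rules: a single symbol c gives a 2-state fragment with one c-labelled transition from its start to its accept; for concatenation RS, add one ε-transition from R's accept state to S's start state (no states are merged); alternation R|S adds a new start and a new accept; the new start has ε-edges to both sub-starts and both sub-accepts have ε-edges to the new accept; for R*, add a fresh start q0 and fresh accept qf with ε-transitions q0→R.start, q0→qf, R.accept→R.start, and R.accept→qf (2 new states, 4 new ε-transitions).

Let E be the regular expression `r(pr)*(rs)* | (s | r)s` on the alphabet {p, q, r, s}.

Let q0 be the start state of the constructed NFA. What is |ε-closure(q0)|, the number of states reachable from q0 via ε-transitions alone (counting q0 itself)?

Work bottom-up. For each fragment F, track |ε-closure(F.start)| and whether F's accept lies in that closure (i.e. whether F accepts ε). A single-symbol fragment has closure size 1 and does not accept ε.
  pr — same as the first factor's closure: C = 1
  (pr)* — new start has ε-edges to the inner start and to the new accept, so C = 2 + 1 = 3
  rs — same as the first factor's closure: C = 1
  (rs)* — the star's fresh start ε-reaches both the body's start and the fresh accept: C = 2 + 1 = 3
  r(pr)*(rs)* — same as the first factor's closure: C = 1
  s | r — new start ε-reaches every alternative's start; none of them accept ε, so the new accept is not reached: C = 1 + 1 + 1 = 3
  (s | r)s — C equals the left operand's closure size = 3 (its accept is not ε-reachable, so the closure stops there)
  r(pr)*(rs)* | (s | r)s — C = 1 + 1 + 3 = 5 (the new accept is not ε-reachable since no branch accepts ε)

5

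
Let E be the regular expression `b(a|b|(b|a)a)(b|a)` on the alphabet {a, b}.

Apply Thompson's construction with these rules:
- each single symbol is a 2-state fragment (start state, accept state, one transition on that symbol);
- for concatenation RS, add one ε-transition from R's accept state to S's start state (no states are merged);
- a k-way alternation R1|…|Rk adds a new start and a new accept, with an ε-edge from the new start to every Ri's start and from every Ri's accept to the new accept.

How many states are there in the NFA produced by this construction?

22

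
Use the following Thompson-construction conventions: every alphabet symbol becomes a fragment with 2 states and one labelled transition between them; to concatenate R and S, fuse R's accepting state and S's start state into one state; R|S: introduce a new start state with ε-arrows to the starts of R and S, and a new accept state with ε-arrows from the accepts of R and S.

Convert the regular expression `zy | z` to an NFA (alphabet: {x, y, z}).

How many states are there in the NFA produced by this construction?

7

Per subexpression:
Each of the 3 symbol leaves contributes a 2-state fragment.
  zy → 3 states
  zy | z → 7 states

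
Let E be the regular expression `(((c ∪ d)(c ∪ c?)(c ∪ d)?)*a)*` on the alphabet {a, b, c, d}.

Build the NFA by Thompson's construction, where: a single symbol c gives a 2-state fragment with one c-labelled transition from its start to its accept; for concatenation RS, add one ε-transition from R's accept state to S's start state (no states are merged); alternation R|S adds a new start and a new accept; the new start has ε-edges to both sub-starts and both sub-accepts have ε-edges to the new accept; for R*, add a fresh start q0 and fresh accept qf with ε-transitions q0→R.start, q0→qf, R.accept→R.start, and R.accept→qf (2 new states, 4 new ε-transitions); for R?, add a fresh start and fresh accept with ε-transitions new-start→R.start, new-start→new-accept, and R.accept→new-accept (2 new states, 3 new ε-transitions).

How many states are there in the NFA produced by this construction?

28

Per subexpression:
Each of the 7 symbol leaves contributes a 2-state fragment.
  c ∪ d = 6 states
  c? = 4 states
  c ∪ c? = 8 states
  c ∪ d = 6 states
  (c ∪ d)? = 8 states
  (c ∪ d)(c ∪ c?)(c ∪ d)? = 22 states
  ((c ∪ d)(c ∪ c?)(c ∪ d)?)* = 24 states
  ((c ∪ d)(c ∪ c?)(c ∪ d)?)*a = 26 states
  (((c ∪ d)(c ∪ c?)(c ∪ d)?)*a)* = 28 states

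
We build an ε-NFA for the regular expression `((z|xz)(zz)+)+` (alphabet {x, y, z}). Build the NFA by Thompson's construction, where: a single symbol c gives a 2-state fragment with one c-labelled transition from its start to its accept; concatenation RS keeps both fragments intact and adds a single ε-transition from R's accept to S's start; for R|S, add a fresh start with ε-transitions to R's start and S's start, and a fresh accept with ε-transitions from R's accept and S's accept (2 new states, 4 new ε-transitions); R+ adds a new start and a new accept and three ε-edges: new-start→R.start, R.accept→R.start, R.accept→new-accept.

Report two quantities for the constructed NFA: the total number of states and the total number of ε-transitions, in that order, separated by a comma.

16, 13

Building bottom-up:
Each of the 5 symbol leaves contributes 2 states and 0 ε-transitions.
  xz → 4 states, 1 ε-transition
  z|xz → 8 states, 5 ε-transitions
  zz → 4 states, 1 ε-transition
  (zz)+ → 6 states, 4 ε-transitions
  (z|xz)(zz)+ → 14 states, 10 ε-transitions
  ((z|xz)(zz)+)+ → 16 states, 13 ε-transitions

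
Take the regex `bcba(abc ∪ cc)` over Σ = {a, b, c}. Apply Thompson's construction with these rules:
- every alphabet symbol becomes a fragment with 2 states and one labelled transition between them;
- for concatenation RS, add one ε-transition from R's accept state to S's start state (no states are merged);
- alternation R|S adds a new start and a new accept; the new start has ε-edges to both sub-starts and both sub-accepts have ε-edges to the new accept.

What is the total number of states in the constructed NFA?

Recursing over subexpressions:
Each of the 9 symbol leaves contributes a 2-state fragment.
  abc — 6 states
  cc — 4 states
  abc ∪ cc — 12 states
  bcba(abc ∪ cc) — 20 states

20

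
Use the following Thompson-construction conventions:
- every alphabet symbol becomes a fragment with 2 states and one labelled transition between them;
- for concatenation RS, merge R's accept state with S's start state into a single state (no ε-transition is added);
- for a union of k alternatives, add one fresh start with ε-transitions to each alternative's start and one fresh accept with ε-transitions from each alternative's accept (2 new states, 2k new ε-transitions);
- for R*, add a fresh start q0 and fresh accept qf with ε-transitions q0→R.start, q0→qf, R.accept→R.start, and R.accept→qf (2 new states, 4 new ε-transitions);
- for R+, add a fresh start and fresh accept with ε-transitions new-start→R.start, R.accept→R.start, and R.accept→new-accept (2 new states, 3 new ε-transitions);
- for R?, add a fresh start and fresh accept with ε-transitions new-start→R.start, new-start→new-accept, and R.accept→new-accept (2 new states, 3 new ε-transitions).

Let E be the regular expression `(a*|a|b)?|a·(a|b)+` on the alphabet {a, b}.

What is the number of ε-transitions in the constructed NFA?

Bottom-up over the parse tree:
Each of the 6 symbol leaves contributes 0 ε-transitions.
  a* = 4 ε-transitions
  a*|a|b = 10 ε-transitions
  (a*|a|b)? = 13 ε-transitions
  a|b = 4 ε-transitions
  (a|b)+ = 7 ε-transitions
  a·(a|b)+ = 7 ε-transitions
  (a*|a|b)?|a·(a|b)+ = 24 ε-transitions

24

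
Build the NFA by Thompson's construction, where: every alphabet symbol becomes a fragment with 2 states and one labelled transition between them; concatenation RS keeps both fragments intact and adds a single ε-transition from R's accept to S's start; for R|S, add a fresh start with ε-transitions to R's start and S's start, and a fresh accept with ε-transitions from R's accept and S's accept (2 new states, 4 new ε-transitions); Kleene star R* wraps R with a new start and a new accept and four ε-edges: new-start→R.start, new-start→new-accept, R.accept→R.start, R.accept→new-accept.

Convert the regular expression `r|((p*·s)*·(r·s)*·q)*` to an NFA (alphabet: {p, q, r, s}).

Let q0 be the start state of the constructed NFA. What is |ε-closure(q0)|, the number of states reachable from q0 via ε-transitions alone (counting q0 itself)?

Let C(F) = |ε-closure(F.start)| within fragment F, and note whether F accepts ε. Symbol fragments have C = 1 and do not accept ε. Then:
  p* → C = 1 (new start) + 1 (body) + 1 (new accept) = 3
  p*·s → the left operand accepts ε, so the closure extends into the next operand (via the concat ε-link); C = 3 + 1 = 4
  (p*·s)* → new start has ε-edges to the inner start and to the new accept, so C = 2 + 4 = 6
  r·s → C equals the left operand's closure size = 1 (its accept is not ε-reachable, so the closure stops there)
  (r·s)* → new start has ε-edges to the inner start and to the new accept, so C = 2 + 1 = 3
  (p*·s)*·(r·s)*·q → C = 6 + 3 + 1 = 10 (closure spills across the concat boundary because the left factor accepts ε)
  ((p*·s)*·(r·s)*·q)* → the star's fresh start ε-reaches both the body's start and the fresh accept: C = 2 + 10 = 12
  r|((p*·s)*·(r·s)*·q)* → new start ε-reaches every alternative's start; at least one alternative accepts ε, so the union's new accept is reached too: C = 1 + 1 + 12 + 1 = 15

15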